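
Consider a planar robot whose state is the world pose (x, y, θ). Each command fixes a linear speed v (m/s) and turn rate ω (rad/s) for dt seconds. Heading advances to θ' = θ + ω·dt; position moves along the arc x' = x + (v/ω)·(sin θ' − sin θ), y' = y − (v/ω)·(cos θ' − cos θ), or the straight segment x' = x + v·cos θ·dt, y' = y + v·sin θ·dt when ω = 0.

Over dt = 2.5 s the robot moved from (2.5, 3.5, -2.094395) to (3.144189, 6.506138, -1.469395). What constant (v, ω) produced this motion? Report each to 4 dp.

Δθ = -1.469395 − -2.094395 = 0.625000
ω = Δθ/dt = 0.625000/2.5 = 0.2500
R = −Δy/(cos θ' − cos θ) = -5.0000
v = R·ω = -5.0000·0.2500 = -1.2500

v = -1.2500, ω = 0.2500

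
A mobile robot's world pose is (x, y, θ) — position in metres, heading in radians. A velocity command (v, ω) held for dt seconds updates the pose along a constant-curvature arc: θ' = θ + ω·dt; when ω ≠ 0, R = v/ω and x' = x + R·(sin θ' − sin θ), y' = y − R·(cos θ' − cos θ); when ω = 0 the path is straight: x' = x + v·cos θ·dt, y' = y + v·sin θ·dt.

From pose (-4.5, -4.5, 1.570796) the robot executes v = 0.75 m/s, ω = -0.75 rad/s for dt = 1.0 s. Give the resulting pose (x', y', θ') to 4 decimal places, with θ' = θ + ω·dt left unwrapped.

θ' = 1.5708 + -0.75·1.0 = 0.8208
R = v/ω = 0.75/-0.75 = -1.0000
x' = -4.5 + -1.0000·(sin 0.8208 − sin 1.5708) = -4.2317
y' = -4.5 − -1.0000·(cos 0.8208 − cos 1.5708) = -3.8184

(-4.2317, -3.8184, 0.8208)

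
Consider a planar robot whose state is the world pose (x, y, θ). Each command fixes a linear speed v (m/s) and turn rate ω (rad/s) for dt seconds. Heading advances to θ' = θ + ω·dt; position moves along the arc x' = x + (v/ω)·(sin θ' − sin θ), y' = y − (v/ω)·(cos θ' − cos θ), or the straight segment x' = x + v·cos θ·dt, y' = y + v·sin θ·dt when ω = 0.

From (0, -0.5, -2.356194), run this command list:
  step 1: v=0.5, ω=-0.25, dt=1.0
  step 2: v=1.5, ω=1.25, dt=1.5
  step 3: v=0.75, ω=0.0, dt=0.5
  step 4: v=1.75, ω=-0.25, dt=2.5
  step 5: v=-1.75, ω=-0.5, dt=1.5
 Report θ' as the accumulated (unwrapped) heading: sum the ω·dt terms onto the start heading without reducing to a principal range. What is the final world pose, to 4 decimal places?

step 1: θ'=-2.6062 (R=-2.0000) → pose (-0.3938, -0.8059, -2.6062)
step 2: θ'=-0.7312 (R=1.2000) → pose (-0.5829, -2.7312, -0.7312)
step 3: θ'=-0.7312 (straight) → pose (-0.3038, -2.9817, -0.7312)
step 4: θ'=-1.3562 (R=-7.0000) → pose (1.8613, -6.7016, -1.3562)
step 5: θ'=-2.1062 (R=3.5000) → pose (2.2708, -4.1706, -2.1062)

(2.2708, -4.1706, -2.1062)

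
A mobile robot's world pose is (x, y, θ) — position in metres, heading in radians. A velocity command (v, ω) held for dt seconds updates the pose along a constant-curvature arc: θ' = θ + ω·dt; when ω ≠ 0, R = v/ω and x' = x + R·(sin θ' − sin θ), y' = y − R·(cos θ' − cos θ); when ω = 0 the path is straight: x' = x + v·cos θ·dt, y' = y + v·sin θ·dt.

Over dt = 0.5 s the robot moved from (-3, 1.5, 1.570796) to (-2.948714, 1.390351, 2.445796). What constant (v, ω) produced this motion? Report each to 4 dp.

Δθ = 2.445796 − 1.570796 = 0.875000
ω = Δθ/dt = 0.875000/0.5 = 1.7500
R = −Δy/(cos θ' − cos θ) = -0.1429
v = R·ω = -0.1429·1.7500 = -0.2500

v = -0.2500, ω = 1.7500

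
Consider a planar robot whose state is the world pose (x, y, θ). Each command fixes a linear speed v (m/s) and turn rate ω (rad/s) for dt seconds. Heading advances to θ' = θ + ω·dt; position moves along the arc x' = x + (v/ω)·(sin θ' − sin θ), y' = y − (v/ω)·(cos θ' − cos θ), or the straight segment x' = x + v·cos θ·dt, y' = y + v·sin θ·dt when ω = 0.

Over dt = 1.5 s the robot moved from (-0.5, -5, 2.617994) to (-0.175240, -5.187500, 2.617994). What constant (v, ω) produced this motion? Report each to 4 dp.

v = -0.2500, ω = 0.0000

Δθ = 2.617994 − 2.617994 = 0.000000
ω = Δθ/dt = 0.000000/1.5 = 0.0000
ω = 0 → v = (Δx·cos θ + Δy·sin θ)/dt = -0.2500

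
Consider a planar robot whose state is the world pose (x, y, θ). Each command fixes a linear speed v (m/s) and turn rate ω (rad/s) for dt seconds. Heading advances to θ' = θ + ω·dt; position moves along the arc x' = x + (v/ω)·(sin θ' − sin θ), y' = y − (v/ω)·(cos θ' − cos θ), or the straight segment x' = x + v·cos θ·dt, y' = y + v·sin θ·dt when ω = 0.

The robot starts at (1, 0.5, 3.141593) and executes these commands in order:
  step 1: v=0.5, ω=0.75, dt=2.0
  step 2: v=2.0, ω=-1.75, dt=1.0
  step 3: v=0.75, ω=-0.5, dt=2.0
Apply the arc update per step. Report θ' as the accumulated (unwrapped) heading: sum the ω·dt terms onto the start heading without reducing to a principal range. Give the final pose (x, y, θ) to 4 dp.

(-2.1401, -0.1656, 1.8916)

step 1: θ'=4.6416 (R=0.6667) → pose (0.3350, -0.1195, 4.6416)
step 2: θ'=2.8916 (R=-1.1429) → pose (-1.0877, -1.1460, 2.8916)
step 3: θ'=1.8916 (R=-1.5000) → pose (-2.1401, -0.1656, 1.8916)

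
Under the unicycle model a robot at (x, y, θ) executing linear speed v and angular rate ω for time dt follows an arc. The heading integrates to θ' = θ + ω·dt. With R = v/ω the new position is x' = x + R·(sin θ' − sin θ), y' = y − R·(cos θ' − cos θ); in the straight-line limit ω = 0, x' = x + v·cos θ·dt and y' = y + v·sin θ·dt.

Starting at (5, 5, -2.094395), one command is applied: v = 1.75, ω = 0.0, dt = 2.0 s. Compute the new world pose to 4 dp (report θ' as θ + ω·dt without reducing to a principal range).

θ' = -2.0944 + 0.0·2.0 = -2.0944
ω = 0 → straight: x' = 5 + 1.75·cos(-2.0944)·2.0 = 3.2500
y' = 5 + 1.75·sin(-2.0944)·2.0 = 1.9689

(3.2500, 1.9689, -2.0944)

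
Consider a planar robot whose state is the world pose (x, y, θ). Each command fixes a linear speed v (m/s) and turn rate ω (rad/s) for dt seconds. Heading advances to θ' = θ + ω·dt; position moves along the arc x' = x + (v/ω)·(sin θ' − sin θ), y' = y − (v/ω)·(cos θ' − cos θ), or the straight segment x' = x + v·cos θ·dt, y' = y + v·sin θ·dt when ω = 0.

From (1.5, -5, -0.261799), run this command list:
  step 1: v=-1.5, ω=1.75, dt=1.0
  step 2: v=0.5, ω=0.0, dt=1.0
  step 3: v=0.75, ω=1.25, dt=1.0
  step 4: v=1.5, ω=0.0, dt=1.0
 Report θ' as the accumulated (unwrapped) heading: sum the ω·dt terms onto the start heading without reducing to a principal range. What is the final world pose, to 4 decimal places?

step 1: θ'=1.4882 (R=-0.8571) → pose (0.4239, -5.7572, 1.4882)
step 2: θ'=1.4882 (straight) → pose (0.4652, -5.2589, 1.4882)
step 3: θ'=2.7382 (R=0.6000) → pose (0.1028, -4.6576, 2.7382)
step 4: θ'=2.7382 (straight) → pose (-1.2768, -4.0688, 2.7382)

(-1.2768, -4.0688, 2.7382)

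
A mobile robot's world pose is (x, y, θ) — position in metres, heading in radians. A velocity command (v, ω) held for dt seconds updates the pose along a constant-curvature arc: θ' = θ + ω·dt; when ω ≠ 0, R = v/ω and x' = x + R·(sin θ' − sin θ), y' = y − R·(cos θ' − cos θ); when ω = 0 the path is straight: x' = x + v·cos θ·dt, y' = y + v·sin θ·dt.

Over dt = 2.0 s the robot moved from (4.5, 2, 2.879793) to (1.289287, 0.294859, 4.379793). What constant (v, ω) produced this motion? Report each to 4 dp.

v = 2.0000, ω = 0.7500

Δθ = 4.379793 − 2.879793 = 1.500000
ω = Δθ/dt = 1.500000/2.0 = 0.7500
R = Δx/(sin θ' − sin θ) = 2.6667
v = R·ω = 2.6667·0.7500 = 2.0000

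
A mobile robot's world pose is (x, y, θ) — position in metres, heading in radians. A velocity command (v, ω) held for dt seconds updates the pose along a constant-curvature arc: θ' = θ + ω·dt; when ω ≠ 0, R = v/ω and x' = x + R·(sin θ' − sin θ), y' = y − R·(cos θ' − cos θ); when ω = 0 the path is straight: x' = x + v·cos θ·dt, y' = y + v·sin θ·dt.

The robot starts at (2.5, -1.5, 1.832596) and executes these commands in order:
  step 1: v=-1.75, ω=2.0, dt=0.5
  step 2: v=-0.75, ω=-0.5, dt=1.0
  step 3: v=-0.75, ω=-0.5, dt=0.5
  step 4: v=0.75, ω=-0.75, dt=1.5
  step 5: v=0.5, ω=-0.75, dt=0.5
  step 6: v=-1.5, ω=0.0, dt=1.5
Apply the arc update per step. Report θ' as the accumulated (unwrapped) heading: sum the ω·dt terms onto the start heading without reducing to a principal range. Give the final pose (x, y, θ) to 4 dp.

step 1: θ'=2.8326 (R=-0.8750) → pose (3.0791, -2.1071, 2.8326)
step 2: θ'=2.3326 (R=1.5000) → pose (3.7083, -2.5007, 2.3326)
step 3: θ'=2.0826 (R=1.5000) → pose (3.9307, -2.8014, 2.0826)
step 4: θ'=0.9576 (R=-1.0000) → pose (3.9848, -1.7362, 0.9576)
step 5: θ'=0.5826 (R=-0.6667) → pose (4.1632, -1.5632, 0.5826)
step 6: θ'=0.5826 (straight) → pose (2.2844, -2.8011, 0.5826)

(2.2844, -2.8011, 0.5826)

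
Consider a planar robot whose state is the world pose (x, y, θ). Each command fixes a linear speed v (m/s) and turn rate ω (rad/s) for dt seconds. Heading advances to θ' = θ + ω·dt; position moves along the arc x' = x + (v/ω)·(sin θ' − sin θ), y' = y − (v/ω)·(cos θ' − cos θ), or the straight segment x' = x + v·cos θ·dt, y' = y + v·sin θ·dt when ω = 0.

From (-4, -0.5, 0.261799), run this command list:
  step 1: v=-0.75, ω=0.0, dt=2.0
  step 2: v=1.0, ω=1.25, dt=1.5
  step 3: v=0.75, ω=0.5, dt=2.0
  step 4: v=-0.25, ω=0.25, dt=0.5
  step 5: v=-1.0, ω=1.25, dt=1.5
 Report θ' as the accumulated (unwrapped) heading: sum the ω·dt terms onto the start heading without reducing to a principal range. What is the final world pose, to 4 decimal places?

(-5.4818, 2.1400, 5.1368)

step 1: θ'=0.2618 (straight) → pose (-5.4489, -0.8882, 0.2618)
step 2: θ'=2.1368 (R=0.8000) → pose (-4.9807, 0.3135, 2.1368)
step 3: θ'=3.1368 (R=1.5000) → pose (-6.2396, 1.0091, 3.1368)
step 4: θ'=3.2618 (R=-1.0000) → pose (-6.1149, 1.0163, 3.2618)
step 5: θ'=5.1368 (R=-0.8000) → pose (-5.4818, 2.1400, 5.1368)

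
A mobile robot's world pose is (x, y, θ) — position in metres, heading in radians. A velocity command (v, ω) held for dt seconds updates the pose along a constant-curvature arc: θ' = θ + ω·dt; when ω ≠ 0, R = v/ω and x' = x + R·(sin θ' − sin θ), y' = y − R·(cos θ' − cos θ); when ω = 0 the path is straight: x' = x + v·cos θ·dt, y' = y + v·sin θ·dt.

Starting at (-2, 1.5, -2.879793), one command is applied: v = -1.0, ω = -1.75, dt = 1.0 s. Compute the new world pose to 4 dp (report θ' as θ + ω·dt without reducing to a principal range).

θ' = -2.8798 + -1.75·1.0 = -4.6298
R = v/ω = -1.0/-1.75 = 0.5714
x' = -2 + 0.5714·(sin -4.6298 − sin -2.8798) = -1.2826
y' = 1.5 − 0.5714·(cos -4.6298 − cos -2.8798) = 0.9952

(-1.2826, 0.9952, -4.6298)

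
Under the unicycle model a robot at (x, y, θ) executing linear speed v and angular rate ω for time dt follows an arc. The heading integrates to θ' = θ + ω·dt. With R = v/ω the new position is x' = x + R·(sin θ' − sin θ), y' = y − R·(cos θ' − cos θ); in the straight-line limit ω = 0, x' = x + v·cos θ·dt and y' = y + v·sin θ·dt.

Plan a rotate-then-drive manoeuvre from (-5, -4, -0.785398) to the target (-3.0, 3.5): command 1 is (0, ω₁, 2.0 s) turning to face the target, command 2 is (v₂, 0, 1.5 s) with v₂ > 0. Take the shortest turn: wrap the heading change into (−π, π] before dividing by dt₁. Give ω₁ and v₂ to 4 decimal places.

ω₁ = 1.0478, v₂ = 5.1747

heading to target = atan2(3.5−-4, -3−-5) = 1.3102
Δθ = wrap(1.3102 − -0.7854) = 2.0956; ω₁ = Δθ/dt₁ = 1.0478
distance = √((-3−-5)² + (3.5−-4)²) = 7.7621; v₂ = distance/dt₂ = 5.1747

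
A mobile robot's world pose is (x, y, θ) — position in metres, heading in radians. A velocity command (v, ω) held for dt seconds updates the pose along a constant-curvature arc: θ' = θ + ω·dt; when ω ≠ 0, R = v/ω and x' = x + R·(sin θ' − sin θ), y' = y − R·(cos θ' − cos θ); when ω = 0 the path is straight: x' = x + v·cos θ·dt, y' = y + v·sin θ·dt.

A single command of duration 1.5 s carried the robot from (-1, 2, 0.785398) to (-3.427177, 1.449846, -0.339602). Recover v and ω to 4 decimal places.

Δθ = -0.339602 − 0.785398 = -1.125000
ω = Δθ/dt = -1.125000/1.5 = -0.7500
R = Δx/(sin θ' − sin θ) = 2.3333
v = R·ω = 2.3333·-0.7500 = -1.7500

v = -1.7500, ω = -0.7500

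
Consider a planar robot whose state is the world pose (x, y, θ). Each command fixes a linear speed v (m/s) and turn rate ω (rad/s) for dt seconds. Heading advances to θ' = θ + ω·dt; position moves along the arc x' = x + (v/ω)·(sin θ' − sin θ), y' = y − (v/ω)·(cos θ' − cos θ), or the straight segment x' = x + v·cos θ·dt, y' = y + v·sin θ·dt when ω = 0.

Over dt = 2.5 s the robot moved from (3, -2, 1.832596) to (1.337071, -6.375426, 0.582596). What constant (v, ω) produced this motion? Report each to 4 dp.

Δθ = 0.582596 − 1.832596 = -1.250000
ω = Δθ/dt = -1.250000/2.5 = -0.5000
R = −Δy/(cos θ' − cos θ) = 4.0000
v = R·ω = 4.0000·-0.5000 = -2.0000

v = -2.0000, ω = -0.5000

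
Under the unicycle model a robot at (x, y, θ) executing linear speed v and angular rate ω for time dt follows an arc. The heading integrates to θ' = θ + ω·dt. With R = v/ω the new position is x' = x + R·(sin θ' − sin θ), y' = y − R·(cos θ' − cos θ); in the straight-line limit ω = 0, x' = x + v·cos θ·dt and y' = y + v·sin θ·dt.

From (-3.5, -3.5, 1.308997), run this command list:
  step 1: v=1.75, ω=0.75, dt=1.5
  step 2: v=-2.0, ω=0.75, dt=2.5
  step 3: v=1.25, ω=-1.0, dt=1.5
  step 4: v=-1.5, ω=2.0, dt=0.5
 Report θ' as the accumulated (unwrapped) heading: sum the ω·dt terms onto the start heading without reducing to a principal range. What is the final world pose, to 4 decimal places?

(-0.8999, -0.7142, 3.8090)

step 1: θ'=2.4340 (R=2.3333) → pose (-4.2371, -1.1229, 2.4340)
step 2: θ'=4.3090 (R=-2.6667) → pose (-0.0512, -0.1432, 4.3090)
step 3: θ'=2.8090 (R=-1.2500) → pose (-1.6089, -0.8341, 2.8090)
step 4: θ'=3.8090 (R=-0.7500) → pose (-0.8999, -0.7142, 3.8090)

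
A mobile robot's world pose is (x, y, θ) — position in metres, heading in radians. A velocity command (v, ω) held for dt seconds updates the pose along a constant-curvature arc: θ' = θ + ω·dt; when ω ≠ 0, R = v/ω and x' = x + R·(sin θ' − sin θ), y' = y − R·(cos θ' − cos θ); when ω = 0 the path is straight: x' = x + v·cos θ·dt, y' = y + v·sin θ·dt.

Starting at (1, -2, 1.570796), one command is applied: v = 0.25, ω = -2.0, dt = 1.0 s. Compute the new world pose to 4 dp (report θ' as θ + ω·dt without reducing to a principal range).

(1.1770, -1.8863, -0.4292)

θ' = 1.5708 + -2.0·1.0 = -0.4292
R = v/ω = 0.25/-2.0 = -0.1250
x' = 1 + -0.1250·(sin -0.4292 − sin 1.5708) = 1.1770
y' = -2 − -0.1250·(cos -0.4292 − cos 1.5708) = -1.8863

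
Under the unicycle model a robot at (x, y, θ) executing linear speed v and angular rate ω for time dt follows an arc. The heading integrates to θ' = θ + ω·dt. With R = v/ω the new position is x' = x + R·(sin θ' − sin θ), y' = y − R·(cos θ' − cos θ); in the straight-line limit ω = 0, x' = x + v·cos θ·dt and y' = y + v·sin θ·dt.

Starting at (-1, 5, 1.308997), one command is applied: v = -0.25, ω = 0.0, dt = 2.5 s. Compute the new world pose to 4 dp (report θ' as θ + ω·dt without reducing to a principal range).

θ' = 1.3090 + 0.0·2.5 = 1.3090
ω = 0 → straight: x' = -1 + -0.25·cos(1.3090)·2.5 = -1.1618
y' = 5 + -0.25·sin(1.3090)·2.5 = 4.3963

(-1.1618, 4.3963, 1.3090)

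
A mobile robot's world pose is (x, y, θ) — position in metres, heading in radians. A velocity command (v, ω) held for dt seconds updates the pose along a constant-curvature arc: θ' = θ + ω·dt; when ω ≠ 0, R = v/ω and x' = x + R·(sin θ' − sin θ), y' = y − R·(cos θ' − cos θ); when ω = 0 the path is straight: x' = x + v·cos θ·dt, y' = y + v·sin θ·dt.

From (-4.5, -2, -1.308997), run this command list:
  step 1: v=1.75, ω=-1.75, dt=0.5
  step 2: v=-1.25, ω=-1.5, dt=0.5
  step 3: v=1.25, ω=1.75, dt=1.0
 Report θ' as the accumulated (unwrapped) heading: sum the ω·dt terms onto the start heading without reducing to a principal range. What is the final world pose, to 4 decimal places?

step 1: θ'=-2.1840 (R=-1.0000) → pose (-4.6481, -2.8343, -2.1840)
step 2: θ'=-2.9340 (R=0.8333) → pose (-4.1384, -2.4984, -2.9340)
step 3: θ'=-1.1840 (R=0.7143) → pose (-4.6527, -3.4668, -1.1840)

(-4.6527, -3.4668, -1.1840)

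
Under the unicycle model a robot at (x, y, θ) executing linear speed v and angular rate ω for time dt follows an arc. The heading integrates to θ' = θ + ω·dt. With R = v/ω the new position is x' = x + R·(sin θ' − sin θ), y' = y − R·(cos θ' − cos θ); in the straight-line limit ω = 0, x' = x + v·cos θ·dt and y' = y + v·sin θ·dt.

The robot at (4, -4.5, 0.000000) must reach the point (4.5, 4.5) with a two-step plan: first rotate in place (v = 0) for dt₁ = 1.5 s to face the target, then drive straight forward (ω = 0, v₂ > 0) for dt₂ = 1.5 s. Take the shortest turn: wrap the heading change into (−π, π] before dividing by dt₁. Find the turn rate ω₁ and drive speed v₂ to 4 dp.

ω₁ = 1.0102, v₂ = 6.0093

heading to target = atan2(4.5−-4.5, 4.5−4) = 1.5153
Δθ = wrap(1.5153 − 0.0000) = 1.5153; ω₁ = Δθ/dt₁ = 1.0102
distance = √((4.5−4)² + (4.5−-4.5)²) = 9.0139; v₂ = distance/dt₂ = 6.0093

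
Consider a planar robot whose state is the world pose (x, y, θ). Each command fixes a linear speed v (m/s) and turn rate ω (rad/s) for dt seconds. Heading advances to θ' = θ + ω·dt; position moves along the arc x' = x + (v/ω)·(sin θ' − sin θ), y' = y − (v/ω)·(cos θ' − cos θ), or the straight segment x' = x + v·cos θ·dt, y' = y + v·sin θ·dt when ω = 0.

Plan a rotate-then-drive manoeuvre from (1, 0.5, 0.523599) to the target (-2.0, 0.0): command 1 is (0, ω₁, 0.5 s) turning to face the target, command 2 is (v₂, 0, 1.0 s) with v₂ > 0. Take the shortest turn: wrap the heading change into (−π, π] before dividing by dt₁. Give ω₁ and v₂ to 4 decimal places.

ω₁ = 5.5663, v₂ = 3.0414

heading to target = atan2(0−0.5, -2−1) = -2.9764
Δθ = wrap(-2.9764 − 0.5236) = 2.7831; ω₁ = Δθ/dt₁ = 5.5663
distance = √((-2−1)² + (0−0.5)²) = 3.0414; v₂ = distance/dt₂ = 3.0414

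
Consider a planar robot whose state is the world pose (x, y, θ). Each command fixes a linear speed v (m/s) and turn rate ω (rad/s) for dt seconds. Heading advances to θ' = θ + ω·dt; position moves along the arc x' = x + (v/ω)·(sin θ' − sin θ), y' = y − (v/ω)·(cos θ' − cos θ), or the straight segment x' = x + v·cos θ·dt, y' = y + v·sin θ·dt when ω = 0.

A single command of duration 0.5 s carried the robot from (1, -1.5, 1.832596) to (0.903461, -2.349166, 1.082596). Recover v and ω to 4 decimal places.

Δθ = 1.082596 − 1.832596 = -0.750000
ω = Δθ/dt = -0.750000/0.5 = -1.5000
R = −Δy/(cos θ' − cos θ) = 1.1667
v = R·ω = 1.1667·-1.5000 = -1.7500

v = -1.7500, ω = -1.5000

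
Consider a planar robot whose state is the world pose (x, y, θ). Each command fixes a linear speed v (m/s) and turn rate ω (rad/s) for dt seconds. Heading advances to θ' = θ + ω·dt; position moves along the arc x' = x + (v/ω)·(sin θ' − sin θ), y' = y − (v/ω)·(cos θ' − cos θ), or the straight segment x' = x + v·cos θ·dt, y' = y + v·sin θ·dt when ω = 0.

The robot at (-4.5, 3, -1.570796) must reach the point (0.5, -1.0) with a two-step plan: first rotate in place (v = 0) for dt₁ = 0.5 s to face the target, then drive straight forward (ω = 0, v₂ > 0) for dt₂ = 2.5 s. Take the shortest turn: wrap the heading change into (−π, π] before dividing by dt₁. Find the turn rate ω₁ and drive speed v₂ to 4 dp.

ω₁ = 1.7921, v₂ = 2.5612

heading to target = atan2(-1−3, 0.5−-4.5) = -0.6747
Δθ = wrap(-0.6747 − -1.5708) = 0.8961; ω₁ = Δθ/dt₁ = 1.7921
distance = √((0.5−-4.5)² + (-1−3)²) = 6.4031; v₂ = distance/dt₂ = 2.5612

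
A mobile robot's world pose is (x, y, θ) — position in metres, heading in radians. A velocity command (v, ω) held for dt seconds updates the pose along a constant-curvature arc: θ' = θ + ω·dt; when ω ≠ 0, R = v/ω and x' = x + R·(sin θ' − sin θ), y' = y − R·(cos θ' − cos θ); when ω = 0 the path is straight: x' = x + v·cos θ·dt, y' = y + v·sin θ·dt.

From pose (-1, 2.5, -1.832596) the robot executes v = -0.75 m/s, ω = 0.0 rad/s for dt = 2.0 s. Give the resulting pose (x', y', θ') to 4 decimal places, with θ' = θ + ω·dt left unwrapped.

(-0.6118, 3.9489, -1.8326)

θ' = -1.8326 + 0.0·2.0 = -1.8326
ω = 0 → straight: x' = -1 + -0.75·cos(-1.8326)·2.0 = -0.6118
y' = 2.5 + -0.75·sin(-1.8326)·2.0 = 3.9489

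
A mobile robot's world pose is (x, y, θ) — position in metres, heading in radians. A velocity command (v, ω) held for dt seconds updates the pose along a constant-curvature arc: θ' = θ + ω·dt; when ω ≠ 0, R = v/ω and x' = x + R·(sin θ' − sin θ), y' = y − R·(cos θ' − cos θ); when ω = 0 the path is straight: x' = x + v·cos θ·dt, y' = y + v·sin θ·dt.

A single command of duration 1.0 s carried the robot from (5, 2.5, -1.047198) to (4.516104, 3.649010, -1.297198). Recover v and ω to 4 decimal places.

Δθ = -1.297198 − -1.047198 = -0.250000
ω = Δθ/dt = -0.250000/1.0 = -0.2500
R = −Δy/(cos θ' − cos θ) = 5.0000
v = R·ω = 5.0000·-0.2500 = -1.2500

v = -1.2500, ω = -0.2500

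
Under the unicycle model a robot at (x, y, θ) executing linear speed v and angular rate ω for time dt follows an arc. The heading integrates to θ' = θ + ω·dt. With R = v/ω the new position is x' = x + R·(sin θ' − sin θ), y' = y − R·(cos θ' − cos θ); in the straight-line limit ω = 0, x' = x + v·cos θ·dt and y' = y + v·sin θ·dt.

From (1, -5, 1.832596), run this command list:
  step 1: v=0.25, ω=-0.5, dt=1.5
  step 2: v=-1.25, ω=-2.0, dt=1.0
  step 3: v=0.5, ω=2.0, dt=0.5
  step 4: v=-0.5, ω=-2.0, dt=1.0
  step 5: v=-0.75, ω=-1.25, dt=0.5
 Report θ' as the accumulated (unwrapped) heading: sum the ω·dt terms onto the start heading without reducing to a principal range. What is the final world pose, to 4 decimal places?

step 1: θ'=1.0826 (R=-0.5000) → pose (1.0414, -4.6361, 1.0826)
step 2: θ'=-0.9174 (R=0.6250) → pose (-0.0069, -4.7229, -0.9174)
step 3: θ'=0.0826 (R=0.2500) → pose (0.2123, -4.8200, 0.0826)
step 4: θ'=-1.9174 (R=0.2500) → pose (-0.0435, -4.4860, -1.9174)
step 5: θ'=-2.5424 (R=0.6000) → pose (0.1824, -4.1943, -2.5424)

(0.1824, -4.1943, -2.5424)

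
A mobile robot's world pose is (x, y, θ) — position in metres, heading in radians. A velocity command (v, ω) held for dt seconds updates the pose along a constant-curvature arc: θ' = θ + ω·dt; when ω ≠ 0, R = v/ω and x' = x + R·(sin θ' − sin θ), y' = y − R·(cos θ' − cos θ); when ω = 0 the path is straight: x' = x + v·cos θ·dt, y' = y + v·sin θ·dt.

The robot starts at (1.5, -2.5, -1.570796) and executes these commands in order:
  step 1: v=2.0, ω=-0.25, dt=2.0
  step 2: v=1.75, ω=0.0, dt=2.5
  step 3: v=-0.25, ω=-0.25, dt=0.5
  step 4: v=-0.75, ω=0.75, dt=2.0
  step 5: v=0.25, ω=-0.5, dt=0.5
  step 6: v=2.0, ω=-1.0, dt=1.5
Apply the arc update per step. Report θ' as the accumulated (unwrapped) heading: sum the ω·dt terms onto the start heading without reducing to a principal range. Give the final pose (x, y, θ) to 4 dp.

step 1: θ'=-2.0708 (R=-8.0000) → pose (0.5207, -6.3354, -2.0708)
step 2: θ'=-2.0708 (straight) → pose (-1.5768, -10.1748, -2.0708)
step 3: θ'=-2.1958 (R=1.0000) → pose (-1.5102, -10.0692, -2.1958)
step 4: θ'=-0.6958 (R=-1.0000) → pose (-1.6802, -8.7165, -0.6958)
step 5: θ'=-0.9458 (R=-0.5000) → pose (-1.5952, -8.8077, -0.9458)
step 6: θ'=-2.4458 (R=-2.0000) → pose (-1.9351, -11.5130, -2.4458)

(-1.9351, -11.5130, -2.4458)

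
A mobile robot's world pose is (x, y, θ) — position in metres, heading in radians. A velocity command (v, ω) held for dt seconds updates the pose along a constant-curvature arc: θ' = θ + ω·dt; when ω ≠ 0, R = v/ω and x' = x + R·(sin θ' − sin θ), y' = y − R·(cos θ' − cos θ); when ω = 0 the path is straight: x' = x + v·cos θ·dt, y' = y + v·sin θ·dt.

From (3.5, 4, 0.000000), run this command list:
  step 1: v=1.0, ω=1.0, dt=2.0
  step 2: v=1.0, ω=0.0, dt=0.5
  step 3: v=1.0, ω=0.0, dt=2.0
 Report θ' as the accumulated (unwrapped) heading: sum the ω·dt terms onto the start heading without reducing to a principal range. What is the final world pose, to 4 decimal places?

(3.3689, 7.6894, 2.0000)

step 1: θ'=2.0000 (R=1.0000) → pose (4.4093, 5.4161, 2.0000)
step 2: θ'=2.0000 (straight) → pose (4.2012, 5.8708, 2.0000)
step 3: θ'=2.0000 (straight) → pose (3.3689, 7.6894, 2.0000)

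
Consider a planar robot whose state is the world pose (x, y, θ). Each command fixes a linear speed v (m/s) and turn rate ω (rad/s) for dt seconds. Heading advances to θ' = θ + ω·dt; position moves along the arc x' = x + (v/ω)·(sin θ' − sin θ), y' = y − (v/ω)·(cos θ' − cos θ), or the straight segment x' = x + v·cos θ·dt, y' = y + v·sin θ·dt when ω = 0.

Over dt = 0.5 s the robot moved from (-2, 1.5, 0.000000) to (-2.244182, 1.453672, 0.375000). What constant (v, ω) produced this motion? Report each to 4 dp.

v = -0.5000, ω = 0.7500

Δθ = 0.375000 − 0.000000 = 0.375000
ω = Δθ/dt = 0.375000/0.5 = 0.7500
R = Δx/(sin θ' − sin θ) = -0.6667
v = R·ω = -0.6667·0.7500 = -0.5000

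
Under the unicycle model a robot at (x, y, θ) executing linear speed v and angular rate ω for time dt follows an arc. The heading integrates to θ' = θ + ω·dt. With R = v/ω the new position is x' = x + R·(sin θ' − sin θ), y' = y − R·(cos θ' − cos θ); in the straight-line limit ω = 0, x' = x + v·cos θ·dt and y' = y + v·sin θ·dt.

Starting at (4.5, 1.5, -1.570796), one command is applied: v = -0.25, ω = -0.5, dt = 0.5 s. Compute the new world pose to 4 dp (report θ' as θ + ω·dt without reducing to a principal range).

θ' = -1.5708 + -0.5·0.5 = -1.8208
R = v/ω = -0.25/-0.5 = 0.5000
x' = 4.5 + 0.5000·(sin -1.8208 − sin -1.5708) = 4.5155
y' = 1.5 − 0.5000·(cos -1.8208 − cos -1.5708) = 1.6237

(4.5155, 1.6237, -1.8208)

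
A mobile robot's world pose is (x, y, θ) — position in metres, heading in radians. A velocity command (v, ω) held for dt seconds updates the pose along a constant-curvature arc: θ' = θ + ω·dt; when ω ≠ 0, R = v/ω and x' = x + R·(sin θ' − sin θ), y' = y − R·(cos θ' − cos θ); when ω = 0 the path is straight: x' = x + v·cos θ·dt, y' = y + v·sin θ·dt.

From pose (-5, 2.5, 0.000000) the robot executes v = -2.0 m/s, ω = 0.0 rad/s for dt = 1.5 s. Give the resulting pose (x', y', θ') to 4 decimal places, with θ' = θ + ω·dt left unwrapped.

(-8.0000, 2.5000, 0.0000)

θ' = 0.0000 + 0.0·1.5 = 0.0000
ω = 0 → straight: x' = -5 + -2.0·cos(0.0000)·1.5 = -8.0000
y' = 2.5 + -2.0·sin(0.0000)·1.5 = 2.5000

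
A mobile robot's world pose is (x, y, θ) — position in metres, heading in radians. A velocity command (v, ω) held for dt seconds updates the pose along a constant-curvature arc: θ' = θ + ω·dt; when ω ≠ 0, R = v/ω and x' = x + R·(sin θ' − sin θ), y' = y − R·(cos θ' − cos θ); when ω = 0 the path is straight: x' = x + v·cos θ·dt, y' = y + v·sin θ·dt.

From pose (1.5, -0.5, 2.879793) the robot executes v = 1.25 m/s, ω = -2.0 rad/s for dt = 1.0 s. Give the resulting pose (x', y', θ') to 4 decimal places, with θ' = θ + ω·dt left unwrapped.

θ' = 2.8798 + -2.0·1.0 = 0.8798
R = v/ω = 1.25/-2.0 = -0.6250
x' = 1.5 + -0.6250·(sin 0.8798 − sin 2.8798) = 1.1801
y' = -0.5 − -0.6250·(cos 0.8798 − cos 2.8798) = 0.5020

(1.1801, 0.5020, 0.8798)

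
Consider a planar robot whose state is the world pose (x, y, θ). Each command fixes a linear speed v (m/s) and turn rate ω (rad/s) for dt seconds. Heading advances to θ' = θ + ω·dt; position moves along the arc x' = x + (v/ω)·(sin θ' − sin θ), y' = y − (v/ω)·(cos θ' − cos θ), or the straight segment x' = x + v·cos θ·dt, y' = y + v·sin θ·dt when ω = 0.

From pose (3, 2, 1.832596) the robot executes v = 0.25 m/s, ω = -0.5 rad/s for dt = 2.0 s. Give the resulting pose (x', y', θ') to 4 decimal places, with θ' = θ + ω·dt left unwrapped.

(3.1131, 2.4659, 0.8326)

θ' = 1.8326 + -0.5·2.0 = 0.8326
R = v/ω = 0.25/-0.5 = -0.5000
x' = 3 + -0.5000·(sin 0.8326 − sin 1.8326) = 3.1131
y' = 2 − -0.5000·(cos 0.8326 − cos 1.8326) = 2.4659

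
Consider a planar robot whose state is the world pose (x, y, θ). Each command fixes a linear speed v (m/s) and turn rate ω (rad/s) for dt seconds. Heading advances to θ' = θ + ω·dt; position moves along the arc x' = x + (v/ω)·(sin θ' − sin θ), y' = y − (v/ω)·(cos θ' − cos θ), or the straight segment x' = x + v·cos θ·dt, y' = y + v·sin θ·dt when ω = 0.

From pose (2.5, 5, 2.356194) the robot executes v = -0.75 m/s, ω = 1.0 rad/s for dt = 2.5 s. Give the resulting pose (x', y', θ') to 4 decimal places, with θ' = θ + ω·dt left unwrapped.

(3.7726, 5.6378, 4.8562)

θ' = 2.3562 + 1.0·2.5 = 4.8562
R = v/ω = -0.75/1.0 = -0.7500
x' = 2.5 + -0.7500·(sin 4.8562 − sin 2.3562) = 3.7726
y' = 5 − -0.7500·(cos 4.8562 − cos 2.3562) = 5.6378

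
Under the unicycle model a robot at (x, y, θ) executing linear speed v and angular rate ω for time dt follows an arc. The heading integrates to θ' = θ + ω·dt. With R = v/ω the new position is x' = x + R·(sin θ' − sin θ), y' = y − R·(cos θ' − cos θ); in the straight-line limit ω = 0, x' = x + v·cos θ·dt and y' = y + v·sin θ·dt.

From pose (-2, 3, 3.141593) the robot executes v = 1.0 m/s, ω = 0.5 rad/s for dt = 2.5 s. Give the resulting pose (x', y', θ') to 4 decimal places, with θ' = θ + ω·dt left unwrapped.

(-3.8980, 1.6306, 4.3916)

θ' = 3.1416 + 0.5·2.5 = 4.3916
R = v/ω = 1.0/0.5 = 2.0000
x' = -2 + 2.0000·(sin 4.3916 − sin 3.1416) = -3.8980
y' = 3 − 2.0000·(cos 4.3916 − cos 3.1416) = 1.6306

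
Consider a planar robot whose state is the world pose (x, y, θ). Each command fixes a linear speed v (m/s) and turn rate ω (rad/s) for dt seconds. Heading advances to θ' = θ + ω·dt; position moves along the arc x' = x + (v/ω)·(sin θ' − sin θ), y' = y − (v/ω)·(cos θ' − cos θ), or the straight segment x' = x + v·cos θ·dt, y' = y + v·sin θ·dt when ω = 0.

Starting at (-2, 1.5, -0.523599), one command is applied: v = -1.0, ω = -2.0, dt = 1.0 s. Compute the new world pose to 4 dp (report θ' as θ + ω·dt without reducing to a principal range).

θ' = -0.5236 + -2.0·1.0 = -2.5236
R = v/ω = -1.0/-2.0 = 0.5000
x' = -2 + 0.5000·(sin -2.5236 − sin -0.5236) = -2.0397
y' = 1.5 − 0.5000·(cos -2.5236 − cos -0.5236) = 2.3405

(-2.0397, 2.3405, -2.5236)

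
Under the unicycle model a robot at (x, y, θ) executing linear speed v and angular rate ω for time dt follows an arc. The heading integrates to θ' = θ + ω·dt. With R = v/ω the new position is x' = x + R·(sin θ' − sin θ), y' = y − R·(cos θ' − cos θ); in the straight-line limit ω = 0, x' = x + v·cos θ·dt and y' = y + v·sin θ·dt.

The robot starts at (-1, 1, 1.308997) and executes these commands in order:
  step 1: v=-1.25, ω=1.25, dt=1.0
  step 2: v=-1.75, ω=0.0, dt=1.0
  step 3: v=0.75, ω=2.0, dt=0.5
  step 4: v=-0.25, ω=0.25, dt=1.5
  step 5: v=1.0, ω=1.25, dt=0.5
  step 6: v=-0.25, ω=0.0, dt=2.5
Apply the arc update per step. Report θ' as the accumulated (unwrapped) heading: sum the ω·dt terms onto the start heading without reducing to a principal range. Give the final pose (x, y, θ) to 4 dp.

(0.6999, -0.6368, 4.5590)

step 1: θ'=2.5590 (R=-1.0000) → pose (-0.5843, -0.0939, 2.5590)
step 2: θ'=2.5590 (straight) → pose (0.8770, -1.0567, 2.5590)
step 3: θ'=3.5590 (R=0.3750) → pose (0.5187, -1.0270, 3.5590)
step 4: θ'=3.9340 (R=-1.0000) → pose (0.8254, -0.8150, 3.9340)
step 5: θ'=4.5590 (R=0.8000) → pose (0.6044, -1.2545, 4.5590)
step 6: θ'=4.5590 (straight) → pose (0.6999, -0.6368, 4.5590)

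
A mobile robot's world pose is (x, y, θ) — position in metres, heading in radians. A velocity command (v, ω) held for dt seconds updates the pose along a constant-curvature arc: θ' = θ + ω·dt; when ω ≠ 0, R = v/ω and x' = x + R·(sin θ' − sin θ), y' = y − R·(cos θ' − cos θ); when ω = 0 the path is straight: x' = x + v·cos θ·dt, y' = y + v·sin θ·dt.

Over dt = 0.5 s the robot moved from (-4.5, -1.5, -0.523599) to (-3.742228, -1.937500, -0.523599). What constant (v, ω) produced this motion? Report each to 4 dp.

Δθ = -0.523599 − -0.523599 = 0.000000
ω = Δθ/dt = 0.000000/0.5 = 0.0000
ω = 0 → v = (Δx·cos θ + Δy·sin θ)/dt = 1.7500

v = 1.7500, ω = 0.0000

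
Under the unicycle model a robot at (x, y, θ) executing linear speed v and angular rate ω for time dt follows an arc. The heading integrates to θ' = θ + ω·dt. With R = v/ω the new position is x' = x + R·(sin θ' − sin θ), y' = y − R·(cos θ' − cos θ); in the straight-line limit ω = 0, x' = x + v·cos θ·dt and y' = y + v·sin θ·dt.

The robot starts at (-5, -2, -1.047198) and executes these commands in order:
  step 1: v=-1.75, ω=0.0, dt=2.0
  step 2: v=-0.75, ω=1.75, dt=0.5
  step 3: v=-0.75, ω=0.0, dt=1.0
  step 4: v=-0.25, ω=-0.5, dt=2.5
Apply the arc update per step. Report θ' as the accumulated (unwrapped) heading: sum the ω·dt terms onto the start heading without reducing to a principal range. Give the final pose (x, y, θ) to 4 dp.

step 1: θ'=-1.0472 (straight) → pose (-6.7500, 1.0311, -1.0472)
step 2: θ'=-0.1722 (R=-0.4286) → pose (-7.0477, 1.2390, -0.1722)
step 3: θ'=-0.1722 (straight) → pose (-7.7866, 1.3675, -0.1722)
step 4: θ'=-1.4222 (R=0.5000) → pose (-8.1954, 1.7861, -1.4222)

(-8.1954, 1.7861, -1.4222)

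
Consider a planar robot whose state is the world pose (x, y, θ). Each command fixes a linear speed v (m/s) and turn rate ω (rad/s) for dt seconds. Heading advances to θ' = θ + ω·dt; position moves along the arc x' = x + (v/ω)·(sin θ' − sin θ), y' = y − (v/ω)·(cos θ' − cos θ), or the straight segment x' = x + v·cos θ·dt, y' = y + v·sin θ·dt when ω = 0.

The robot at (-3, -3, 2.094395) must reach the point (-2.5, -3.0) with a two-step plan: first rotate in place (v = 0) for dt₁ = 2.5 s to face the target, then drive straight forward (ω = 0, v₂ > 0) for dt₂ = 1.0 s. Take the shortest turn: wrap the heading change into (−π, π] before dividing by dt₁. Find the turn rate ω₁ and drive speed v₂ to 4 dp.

heading to target = atan2(-3−-3, -2.5−-3) = 0.0000
Δθ = wrap(0.0000 − 2.0944) = -2.0944; ω₁ = Δθ/dt₁ = -0.8378
distance = √((-2.5−-3)² + (-3−-3)²) = 0.5000; v₂ = distance/dt₂ = 0.5000

ω₁ = -0.8378, v₂ = 0.5000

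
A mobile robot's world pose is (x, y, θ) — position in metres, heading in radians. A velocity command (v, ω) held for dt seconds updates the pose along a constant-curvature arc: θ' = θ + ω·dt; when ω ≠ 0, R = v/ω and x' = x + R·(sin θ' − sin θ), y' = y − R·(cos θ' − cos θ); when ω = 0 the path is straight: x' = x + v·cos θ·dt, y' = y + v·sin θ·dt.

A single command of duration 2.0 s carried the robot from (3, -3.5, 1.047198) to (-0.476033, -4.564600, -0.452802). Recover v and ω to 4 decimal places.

v = -2.0000, ω = -0.7500

Δθ = -0.452802 − 1.047198 = -1.500000
ω = Δθ/dt = -1.500000/2.0 = -0.7500
R = Δx/(sin θ' − sin θ) = 2.6667
v = R·ω = 2.6667·-0.7500 = -2.0000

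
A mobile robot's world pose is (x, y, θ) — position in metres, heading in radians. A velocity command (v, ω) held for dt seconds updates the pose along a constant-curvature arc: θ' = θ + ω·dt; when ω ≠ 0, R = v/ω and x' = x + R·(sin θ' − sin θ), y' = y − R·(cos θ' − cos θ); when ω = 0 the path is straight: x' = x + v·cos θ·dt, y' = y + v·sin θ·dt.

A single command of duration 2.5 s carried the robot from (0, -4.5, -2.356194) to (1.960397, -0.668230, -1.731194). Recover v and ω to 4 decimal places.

v = -1.7500, ω = 0.2500

Δθ = -1.731194 − -2.356194 = 0.625000
ω = Δθ/dt = 0.625000/2.5 = 0.2500
R = −Δy/(cos θ' − cos θ) = -7.0000
v = R·ω = -7.0000·0.2500 = -1.7500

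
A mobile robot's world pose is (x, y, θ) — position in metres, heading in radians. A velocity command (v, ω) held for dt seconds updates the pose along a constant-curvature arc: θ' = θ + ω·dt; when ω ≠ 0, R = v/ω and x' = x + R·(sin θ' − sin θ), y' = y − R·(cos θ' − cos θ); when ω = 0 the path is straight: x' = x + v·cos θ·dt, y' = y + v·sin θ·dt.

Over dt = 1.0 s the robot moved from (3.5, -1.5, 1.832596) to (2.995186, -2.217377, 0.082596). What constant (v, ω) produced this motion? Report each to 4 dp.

Δθ = 0.082596 − 1.832596 = -1.750000
ω = Δθ/dt = -1.750000/1.0 = -1.7500
R = −Δy/(cos θ' − cos θ) = 0.5714
v = R·ω = 0.5714·-1.7500 = -1.0000

v = -1.0000, ω = -1.7500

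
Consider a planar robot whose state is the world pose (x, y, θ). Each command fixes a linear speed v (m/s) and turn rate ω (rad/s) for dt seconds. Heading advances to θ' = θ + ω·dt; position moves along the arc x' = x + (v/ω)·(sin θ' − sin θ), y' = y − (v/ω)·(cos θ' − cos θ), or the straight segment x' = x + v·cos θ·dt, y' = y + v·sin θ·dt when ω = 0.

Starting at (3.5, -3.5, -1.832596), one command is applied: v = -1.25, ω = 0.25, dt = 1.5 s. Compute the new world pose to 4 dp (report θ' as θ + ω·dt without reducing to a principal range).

θ' = -1.8326 + 0.25·1.5 = -1.4576
R = v/ω = -1.25/0.25 = -5.0000
x' = 3.5 + -5.0000·(sin -1.4576 − sin -1.8326) = 3.6384
y' = -3.5 − -5.0000·(cos -1.4576 − cos -1.8326) = -1.6411

(3.6384, -1.6411, -1.4576)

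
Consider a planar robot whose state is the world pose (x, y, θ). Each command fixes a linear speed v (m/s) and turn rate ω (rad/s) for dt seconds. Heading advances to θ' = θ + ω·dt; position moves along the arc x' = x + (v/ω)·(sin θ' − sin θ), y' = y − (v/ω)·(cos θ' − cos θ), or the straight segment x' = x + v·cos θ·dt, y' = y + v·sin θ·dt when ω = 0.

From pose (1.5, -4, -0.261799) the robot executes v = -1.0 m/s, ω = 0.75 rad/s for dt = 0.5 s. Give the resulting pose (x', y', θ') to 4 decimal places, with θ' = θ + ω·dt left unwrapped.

θ' = -0.2618 + 0.75·0.5 = 0.1132
R = v/ω = -1.0/0.75 = -1.3333
x' = 1.5 + -1.3333·(sin 0.1132 − sin -0.2618) = 1.0043
y' = -4 − -1.3333·(cos 0.1132 − cos -0.2618) = -3.9631

(1.0043, -3.9631, 0.1132)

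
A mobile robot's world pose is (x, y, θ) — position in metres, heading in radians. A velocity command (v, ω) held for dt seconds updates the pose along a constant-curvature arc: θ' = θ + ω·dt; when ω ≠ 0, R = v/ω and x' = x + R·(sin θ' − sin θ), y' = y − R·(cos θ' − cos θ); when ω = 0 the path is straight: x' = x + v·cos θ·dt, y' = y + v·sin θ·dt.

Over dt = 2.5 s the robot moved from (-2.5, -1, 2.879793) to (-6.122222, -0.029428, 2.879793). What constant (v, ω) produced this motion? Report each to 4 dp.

v = 1.5000, ω = 0.0000

Δθ = 2.879793 − 2.879793 = 0.000000
ω = Δθ/dt = 0.000000/2.5 = 0.0000
ω = 0 → v = (Δx·cos θ + Δy·sin θ)/dt = 1.5000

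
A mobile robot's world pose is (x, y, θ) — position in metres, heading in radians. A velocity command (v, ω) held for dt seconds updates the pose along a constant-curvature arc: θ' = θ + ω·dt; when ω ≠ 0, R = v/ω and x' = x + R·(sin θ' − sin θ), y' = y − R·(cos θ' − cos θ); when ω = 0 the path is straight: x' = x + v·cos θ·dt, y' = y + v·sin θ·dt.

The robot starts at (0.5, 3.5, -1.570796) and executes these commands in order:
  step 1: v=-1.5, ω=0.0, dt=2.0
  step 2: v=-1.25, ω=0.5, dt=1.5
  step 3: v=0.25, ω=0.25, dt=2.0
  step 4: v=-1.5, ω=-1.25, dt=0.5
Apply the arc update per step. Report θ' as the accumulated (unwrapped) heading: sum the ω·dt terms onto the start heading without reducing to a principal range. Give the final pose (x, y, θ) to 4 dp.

(-0.3492, 8.3734, -0.9458)

step 1: θ'=-1.5708 (straight) → pose (0.5000, 6.5000, -1.5708)
step 2: θ'=-0.8208 (R=-2.5000) → pose (-0.1708, 8.2041, -0.8208)
step 3: θ'=-0.3208 (R=1.0000) → pose (0.2456, 7.9368, -0.3208)
step 4: θ'=-0.9458 (R=1.2000) → pose (-0.3492, 8.3734, -0.9458)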